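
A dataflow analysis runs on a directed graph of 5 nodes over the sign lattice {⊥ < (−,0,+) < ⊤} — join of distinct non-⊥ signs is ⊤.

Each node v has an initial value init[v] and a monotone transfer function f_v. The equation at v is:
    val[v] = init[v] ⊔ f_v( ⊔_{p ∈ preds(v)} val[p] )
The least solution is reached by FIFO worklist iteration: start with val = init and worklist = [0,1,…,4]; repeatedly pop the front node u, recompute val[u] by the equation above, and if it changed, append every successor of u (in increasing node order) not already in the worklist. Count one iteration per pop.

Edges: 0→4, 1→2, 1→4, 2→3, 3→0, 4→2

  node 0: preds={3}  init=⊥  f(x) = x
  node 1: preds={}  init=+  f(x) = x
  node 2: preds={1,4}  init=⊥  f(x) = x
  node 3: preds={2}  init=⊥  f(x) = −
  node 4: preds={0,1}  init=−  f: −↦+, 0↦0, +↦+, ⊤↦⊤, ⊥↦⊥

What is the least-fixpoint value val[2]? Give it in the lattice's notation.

Worklist (8 pops):
  #1 pop 0: in=⊥ → ⊥ (no change)
  #2 pop 1: in=⊥ → + (no change)
  #3 pop 2: in=⊤ → ⊤ (was ⊥); enqueue []
  #4 pop 3: in=⊤ → − (was ⊥); enqueue [0]
  #5 pop 4: in=+ → ⊤ (was −); enqueue [2]
  #6 pop 0: in=− → − (was ⊥); enqueue [4]
  #7 pop 2: in=⊤ → ⊤ (no change)
  #8 pop 4: in=⊤ → ⊤ (no change)

Fixpoint:
  val[0] = −
  val[1] = +
  val[2] = ⊤
  val[3] = −
  val[4] = ⊤

⊤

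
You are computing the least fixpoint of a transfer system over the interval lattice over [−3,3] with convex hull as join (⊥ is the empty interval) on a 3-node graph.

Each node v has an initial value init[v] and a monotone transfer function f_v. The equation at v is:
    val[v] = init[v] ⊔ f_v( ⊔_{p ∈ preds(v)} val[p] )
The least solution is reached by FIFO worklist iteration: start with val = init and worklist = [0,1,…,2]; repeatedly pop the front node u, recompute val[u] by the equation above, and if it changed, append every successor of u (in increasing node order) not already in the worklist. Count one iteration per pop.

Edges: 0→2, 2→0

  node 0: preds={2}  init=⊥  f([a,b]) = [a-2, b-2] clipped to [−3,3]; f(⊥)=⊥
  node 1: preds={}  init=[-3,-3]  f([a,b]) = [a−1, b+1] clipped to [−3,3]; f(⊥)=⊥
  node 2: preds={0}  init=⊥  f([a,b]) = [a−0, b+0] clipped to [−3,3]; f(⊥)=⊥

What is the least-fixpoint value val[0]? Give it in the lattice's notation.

Trace (3 dequeues):
  [1] u=0 | in ⊥ | out ⊥ | ==
  [2] u=1 | in ⊥ | out [-3,-3] | ==
  [3] u=2 | in ⊥ | out ⊥ | ==

Converged values:
  [0] ⊥
  [1] [-3,-3]
  [2] ⊥

⊥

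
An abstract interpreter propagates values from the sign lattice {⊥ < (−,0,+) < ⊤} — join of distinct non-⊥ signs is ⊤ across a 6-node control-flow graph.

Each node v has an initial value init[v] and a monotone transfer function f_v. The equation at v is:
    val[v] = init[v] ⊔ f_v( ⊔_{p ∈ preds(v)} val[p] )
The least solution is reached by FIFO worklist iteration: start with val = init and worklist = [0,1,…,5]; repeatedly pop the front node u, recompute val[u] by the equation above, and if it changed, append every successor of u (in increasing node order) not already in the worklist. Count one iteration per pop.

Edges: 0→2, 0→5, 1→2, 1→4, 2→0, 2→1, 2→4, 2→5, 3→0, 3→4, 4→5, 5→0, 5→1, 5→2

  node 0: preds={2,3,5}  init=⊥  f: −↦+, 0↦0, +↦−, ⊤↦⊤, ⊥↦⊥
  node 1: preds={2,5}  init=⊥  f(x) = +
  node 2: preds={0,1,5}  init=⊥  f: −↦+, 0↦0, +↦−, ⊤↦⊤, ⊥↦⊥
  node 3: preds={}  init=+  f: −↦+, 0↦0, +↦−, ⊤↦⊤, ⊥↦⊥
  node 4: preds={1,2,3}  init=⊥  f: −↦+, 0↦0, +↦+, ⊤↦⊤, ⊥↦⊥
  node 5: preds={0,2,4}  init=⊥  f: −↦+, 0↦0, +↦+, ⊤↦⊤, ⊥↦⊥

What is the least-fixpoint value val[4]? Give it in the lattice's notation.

Iteration log — 10 steps:
  step 1. node 0  ⊔preds=+  new=−  old=⊥  +wl: 
  step 2. node 1  ⊔preds=⊥  new=+  old=⊥  +wl: 
  step 3. node 2  ⊔preds=⊤  new=⊤  old=⊥  +wl: 0,1
  step 4. node 3  ⊔preds=⊥  new=+  stable
  step 5. node 4  ⊔preds=⊤  new=⊤  old=⊥  +wl: 
  step 6. node 5  ⊔preds=⊤  new=⊤  old=⊥  +wl: 2
  step 7. node 0  ⊔preds=⊤  new=⊤  old=−  +wl: 5
  step 8. node 1  ⊔preds=⊤  new=+  stable
  step 9. node 2  ⊔preds=⊤  new=⊤  stable
  step 10. node 5  ⊔preds=⊤  new=⊤  stable

Least fixpoint reached:
  node 0: ⊤
  node 1: +
  node 2: ⊤
  node 3: +
  node 4: ⊤
  node 5: ⊤

⊤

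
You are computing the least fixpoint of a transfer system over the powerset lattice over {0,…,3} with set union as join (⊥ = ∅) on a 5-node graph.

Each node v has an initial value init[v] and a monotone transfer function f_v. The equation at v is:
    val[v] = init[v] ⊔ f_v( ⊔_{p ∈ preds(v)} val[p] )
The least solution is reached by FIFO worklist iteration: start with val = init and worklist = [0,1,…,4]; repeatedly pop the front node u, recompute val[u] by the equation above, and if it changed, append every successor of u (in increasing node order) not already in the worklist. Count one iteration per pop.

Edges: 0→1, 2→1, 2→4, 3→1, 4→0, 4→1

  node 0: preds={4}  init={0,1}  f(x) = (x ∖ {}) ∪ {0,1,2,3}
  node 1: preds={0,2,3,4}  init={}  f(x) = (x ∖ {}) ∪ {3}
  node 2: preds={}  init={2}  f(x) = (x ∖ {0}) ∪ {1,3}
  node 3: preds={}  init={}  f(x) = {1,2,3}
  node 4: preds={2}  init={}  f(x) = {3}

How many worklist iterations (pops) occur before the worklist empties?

7

Worklist (7 pops):
  #1 pop 0: in={} → {0,1,2,3} (was {0,1}); enqueue []
  #2 pop 1: in={0,1,2,3} → {0,1,2,3} (was {}); enqueue []
  #3 pop 2: in={} → {1,2,3} (was {2}); enqueue [1]
  #4 pop 3: in={} → {1,2,3} (was {}); enqueue []
  #5 pop 4: in={1,2,3} → {3} (was {}); enqueue [0]
  #6 pop 1: in={0,1,2,3} → {0,1,2,3} (no change)
  #7 pop 0: in={3} → {0,1,2,3} (no change)

Fixpoint:
  val[0] = {0,1,2,3}
  val[1] = {0,1,2,3}
  val[2] = {1,2,3}
  val[3] = {1,2,3}
  val[4] = {3}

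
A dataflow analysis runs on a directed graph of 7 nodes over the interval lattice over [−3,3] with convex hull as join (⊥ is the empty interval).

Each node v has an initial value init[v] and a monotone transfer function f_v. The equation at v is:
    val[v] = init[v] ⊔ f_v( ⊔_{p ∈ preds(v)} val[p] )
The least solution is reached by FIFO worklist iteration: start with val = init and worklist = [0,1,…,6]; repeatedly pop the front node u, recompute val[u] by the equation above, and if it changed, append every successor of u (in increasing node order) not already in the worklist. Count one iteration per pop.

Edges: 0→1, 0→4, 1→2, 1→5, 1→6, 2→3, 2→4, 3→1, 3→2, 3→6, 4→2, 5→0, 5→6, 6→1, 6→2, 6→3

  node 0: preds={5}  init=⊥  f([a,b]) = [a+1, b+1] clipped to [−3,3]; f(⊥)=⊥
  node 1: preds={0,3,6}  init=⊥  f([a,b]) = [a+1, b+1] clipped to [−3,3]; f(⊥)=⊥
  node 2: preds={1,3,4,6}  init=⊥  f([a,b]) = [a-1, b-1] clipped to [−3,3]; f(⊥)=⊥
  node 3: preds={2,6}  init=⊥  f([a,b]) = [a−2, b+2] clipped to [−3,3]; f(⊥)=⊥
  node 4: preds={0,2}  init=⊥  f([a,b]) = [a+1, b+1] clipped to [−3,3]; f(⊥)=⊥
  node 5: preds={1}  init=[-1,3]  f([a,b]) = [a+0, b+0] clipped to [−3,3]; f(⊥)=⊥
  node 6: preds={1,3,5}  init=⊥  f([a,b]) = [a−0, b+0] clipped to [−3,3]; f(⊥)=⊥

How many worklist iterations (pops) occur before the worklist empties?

Trace (21 dequeues):
  [1] u=0 | in [-1,3] | out [0,3] | prev ⊥ | push {}
  [2] u=1 | in [0,3] | out [1,3] | prev ⊥ | push {}
  [3] u=2 | in [1,3] | out [0,2] | prev ⊥ | push {}
  [4] u=3 | in [0,2] | out [-2,3] | prev ⊥ | push {1,2}
  [5] u=4 | in [0,3] | out [1,3] | prev ⊥ | push {}
  [6] u=5 | in [1,3] | out [-1,3] | ==
  [7] u=6 | in [-2,3] | out [-2,3] | prev ⊥ | push {3}
  [8] u=1 | in [-2,3] | out [-1,3] | prev [1,3] | push {5,6}
  [9] u=2 | in [-2,3] | out [-3,2] | prev [0,2] | push {4}
  [10] u=3 | in [-3,3] | out [-3,3] | prev [-2,3] | push {1,2}
  [11] u=5 | in [-1,3] | out [-1,3] | ==
  [12] u=6 | in [-3,3] | out [-3,3] | prev [-2,3] | push {3}
  [13] u=4 | in [-3,3] | out [-2,3] | prev [1,3] | push {}
  [14] u=1 | in [-3,3] | out [-2,3] | prev [-1,3] | push {5,6}
  [15] u=2 | in [-3,3] | out [-3,2] | ==
  [16] u=3 | in [-3,3] | out [-3,3] | ==
  [17] u=5 | in [-2,3] | out [-2,3] | prev [-1,3] | push {0}
  [18] u=6 | in [-3,3] | out [-3,3] | ==
  [19] u=0 | in [-2,3] | out [-1,3] | prev [0,3] | push {1,4}
  [20] u=1 | in [-3,3] | out [-2,3] | ==
  [21] u=4 | in [-3,3] | out [-2,3] | ==

Converged values:
  [0] [-1,3]
  [1] [-2,3]
  [2] [-3,2]
  [3] [-3,3]
  [4] [-2,3]
  [5] [-2,3]
  [6] [-3,3]

21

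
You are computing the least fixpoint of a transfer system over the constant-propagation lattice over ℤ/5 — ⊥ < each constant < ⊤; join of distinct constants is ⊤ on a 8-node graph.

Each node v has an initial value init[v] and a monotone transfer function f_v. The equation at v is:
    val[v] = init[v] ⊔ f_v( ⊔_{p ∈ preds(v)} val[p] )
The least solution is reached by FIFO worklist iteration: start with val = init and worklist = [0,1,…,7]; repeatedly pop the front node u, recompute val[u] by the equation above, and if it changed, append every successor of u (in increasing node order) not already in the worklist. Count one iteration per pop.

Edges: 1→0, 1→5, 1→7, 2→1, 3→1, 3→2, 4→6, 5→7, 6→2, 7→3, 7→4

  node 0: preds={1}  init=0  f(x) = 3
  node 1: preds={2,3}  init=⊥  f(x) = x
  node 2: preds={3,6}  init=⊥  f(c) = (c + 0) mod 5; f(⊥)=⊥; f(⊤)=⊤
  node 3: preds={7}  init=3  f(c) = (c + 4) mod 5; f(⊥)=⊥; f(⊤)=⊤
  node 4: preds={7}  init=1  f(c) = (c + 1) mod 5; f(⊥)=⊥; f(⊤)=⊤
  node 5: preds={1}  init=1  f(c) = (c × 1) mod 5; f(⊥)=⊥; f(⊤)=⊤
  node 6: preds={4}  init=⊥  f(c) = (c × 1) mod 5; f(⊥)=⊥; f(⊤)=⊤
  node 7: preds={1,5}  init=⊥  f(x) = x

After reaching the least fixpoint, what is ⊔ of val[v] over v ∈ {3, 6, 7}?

Worklist (20 pops):
  #1 pop 0: in=⊥ → ⊤ (was 0); enqueue []
  #2 pop 1: in=3 → 3 (was ⊥); enqueue [0]
  #3 pop 2: in=3 → 3 (was ⊥); enqueue [1]
  #4 pop 3: in=⊥ → 3 (no change)
  #5 pop 4: in=⊥ → 1 (no change)
  #6 pop 5: in=3 → ⊤ (was 1); enqueue []
  #7 pop 6: in=1 → 1 (was ⊥); enqueue [2]
  #8 pop 7: in=⊤ → ⊤ (was ⊥); enqueue [3,4]
  #9 pop 0: in=3 → ⊤ (no change)
  #10 pop 1: in=3 → 3 (no change)
  #11 pop 2: in=⊤ → ⊤ (was 3); enqueue [1]
  #12 pop 3: in=⊤ → ⊤ (was 3); enqueue [2]
  #13 pop 4: in=⊤ → ⊤ (was 1); enqueue [6]
  #14 pop 1: in=⊤ → ⊤ (was 3); enqueue [0,5,7]
  #15 pop 2: in=⊤ → ⊤ (no change)
  #16 pop 6: in=⊤ → ⊤ (was 1); enqueue [2]
  #17 pop 0: in=⊤ → ⊤ (no change)
  #18 pop 5: in=⊤ → ⊤ (no change)
  #19 pop 7: in=⊤ → ⊤ (no change)
  #20 pop 2: in=⊤ → ⊤ (no change)

Fixpoint:
  val[0] = ⊤
  val[1] = ⊤
  val[2] = ⊤
  val[3] = ⊤
  val[4] = ⊤
  val[5] = ⊤
  val[6] = ⊤
  val[7] = ⊤

⊤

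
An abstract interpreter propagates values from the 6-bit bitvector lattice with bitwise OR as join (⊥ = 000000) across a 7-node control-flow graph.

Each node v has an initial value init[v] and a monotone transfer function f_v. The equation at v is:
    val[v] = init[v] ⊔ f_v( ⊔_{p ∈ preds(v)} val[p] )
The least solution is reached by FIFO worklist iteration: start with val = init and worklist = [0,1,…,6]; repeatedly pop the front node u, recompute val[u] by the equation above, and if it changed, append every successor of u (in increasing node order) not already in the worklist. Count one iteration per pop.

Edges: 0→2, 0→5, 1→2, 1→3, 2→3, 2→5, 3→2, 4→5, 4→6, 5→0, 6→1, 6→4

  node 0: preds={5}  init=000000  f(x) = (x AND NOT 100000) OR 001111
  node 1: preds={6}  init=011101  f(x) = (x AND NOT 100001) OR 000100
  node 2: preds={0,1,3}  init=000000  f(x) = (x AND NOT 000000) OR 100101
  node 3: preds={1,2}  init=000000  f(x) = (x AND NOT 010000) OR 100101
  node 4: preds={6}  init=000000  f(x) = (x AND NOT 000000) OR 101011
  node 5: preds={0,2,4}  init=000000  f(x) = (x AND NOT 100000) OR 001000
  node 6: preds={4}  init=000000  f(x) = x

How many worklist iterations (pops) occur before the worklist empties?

Trace (14 dequeues):
  [1] u=0 | in 000000 | out 001111 | prev 000000 | push {}
  [2] u=1 | in 000000 | out 011101 | ==
  [3] u=2 | in 011111 | out 111111 | prev 000000 | push {}
  [4] u=3 | in 111111 | out 101111 | prev 000000 | push {2}
  [5] u=4 | in 000000 | out 101011 | prev 000000 | push {}
  [6] u=5 | in 111111 | out 011111 | prev 000000 | push {0}
  [7] u=6 | in 101011 | out 101011 | prev 000000 | push {1,4}
  [8] u=2 | in 111111 | out 111111 | ==
  [9] u=0 | in 011111 | out 011111 | prev 001111 | push {2,5}
  [10] u=1 | in 101011 | out 011111 | prev 011101 | push {3}
  [11] u=4 | in 101011 | out 101011 | ==
  [12] u=2 | in 111111 | out 111111 | ==
  [13] u=5 | in 111111 | out 011111 | ==
  [14] u=3 | in 111111 | out 101111 | ==

Converged values:
  [0] 011111
  [1] 011111
  [2] 111111
  [3] 101111
  [4] 101011
  [5] 011111
  [6] 101011

14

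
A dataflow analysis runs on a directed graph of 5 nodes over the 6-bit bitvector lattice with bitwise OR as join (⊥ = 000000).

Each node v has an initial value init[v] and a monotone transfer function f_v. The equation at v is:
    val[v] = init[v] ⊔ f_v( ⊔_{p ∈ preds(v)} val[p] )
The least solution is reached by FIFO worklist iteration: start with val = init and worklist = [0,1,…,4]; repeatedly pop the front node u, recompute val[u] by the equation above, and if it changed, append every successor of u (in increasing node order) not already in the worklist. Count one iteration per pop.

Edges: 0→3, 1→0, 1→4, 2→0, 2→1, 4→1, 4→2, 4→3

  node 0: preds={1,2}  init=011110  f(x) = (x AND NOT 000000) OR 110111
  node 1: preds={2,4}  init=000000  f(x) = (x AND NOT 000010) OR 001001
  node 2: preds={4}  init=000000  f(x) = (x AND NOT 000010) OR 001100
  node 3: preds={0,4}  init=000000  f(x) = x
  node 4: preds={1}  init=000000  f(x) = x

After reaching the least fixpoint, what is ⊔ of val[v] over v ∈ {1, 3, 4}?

111111

Trace (14 dequeues):
  [1] u=0 | in 000000 | out 111111 | prev 011110 | push {}
  [2] u=1 | in 000000 | out 001001 | prev 000000 | push {0}
  [3] u=2 | in 000000 | out 001100 | prev 000000 | push {1}
  [4] u=3 | in 111111 | out 111111 | prev 000000 | push {}
  [5] u=4 | in 001001 | out 001001 | prev 000000 | push {2,3}
  [6] u=0 | in 001101 | out 111111 | ==
  [7] u=1 | in 001101 | out 001101 | prev 001001 | push {0,4}
  [8] u=2 | in 001001 | out 001101 | prev 001100 | push {1}
  [9] u=3 | in 111111 | out 111111 | ==
  [10] u=0 | in 001101 | out 111111 | ==
  [11] u=4 | in 001101 | out 001101 | prev 001001 | push {2,3}
  [12] u=1 | in 001101 | out 001101 | ==
  [13] u=2 | in 001101 | out 001101 | ==
  [14] u=3 | in 111111 | out 111111 | ==

Converged values:
  [0] 111111
  [1] 001101
  [2] 001101
  [3] 111111
  [4] 001101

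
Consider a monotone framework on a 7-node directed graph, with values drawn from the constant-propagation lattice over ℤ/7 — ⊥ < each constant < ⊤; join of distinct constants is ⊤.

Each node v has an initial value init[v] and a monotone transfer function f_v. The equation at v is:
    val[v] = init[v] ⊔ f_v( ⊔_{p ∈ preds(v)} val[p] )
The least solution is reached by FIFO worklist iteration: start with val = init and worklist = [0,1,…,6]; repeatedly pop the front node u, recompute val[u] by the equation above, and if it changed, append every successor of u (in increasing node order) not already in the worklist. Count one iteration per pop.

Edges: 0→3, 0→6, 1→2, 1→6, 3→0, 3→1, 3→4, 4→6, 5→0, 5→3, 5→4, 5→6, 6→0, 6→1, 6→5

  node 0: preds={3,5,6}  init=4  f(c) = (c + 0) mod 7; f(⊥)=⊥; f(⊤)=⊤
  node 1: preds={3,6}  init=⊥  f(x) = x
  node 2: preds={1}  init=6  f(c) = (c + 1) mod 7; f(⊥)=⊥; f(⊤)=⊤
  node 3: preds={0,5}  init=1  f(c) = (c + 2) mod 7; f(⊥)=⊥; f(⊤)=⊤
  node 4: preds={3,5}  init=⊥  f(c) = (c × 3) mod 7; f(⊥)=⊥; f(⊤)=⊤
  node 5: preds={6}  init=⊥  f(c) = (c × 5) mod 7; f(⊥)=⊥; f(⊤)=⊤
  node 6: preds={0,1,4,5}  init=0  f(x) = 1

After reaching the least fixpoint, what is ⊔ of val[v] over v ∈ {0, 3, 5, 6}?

Trace (16 dequeues):
  [1] u=0 | in ⊤ | out ⊤ | prev 4 | push {}
  [2] u=1 | in ⊤ | out ⊤ | prev ⊥ | push {}
  [3] u=2 | in ⊤ | out ⊤ | prev 6 | push {}
  [4] u=3 | in ⊤ | out ⊤ | prev 1 | push {0,1}
  [5] u=4 | in ⊤ | out ⊤ | prev ⊥ | push {}
  [6] u=5 | in 0 | out 0 | prev ⊥ | push {3,4}
  [7] u=6 | in ⊤ | out ⊤ | prev 0 | push {5}
  [8] u=0 | in ⊤ | out ⊤ | ==
  [9] u=1 | in ⊤ | out ⊤ | ==
  [10] u=3 | in ⊤ | out ⊤ | ==
  [11] u=4 | in ⊤ | out ⊤ | ==
  [12] u=5 | in ⊤ | out ⊤ | prev 0 | push {0,3,4,6}
  [13] u=0 | in ⊤ | out ⊤ | ==
  [14] u=3 | in ⊤ | out ⊤ | ==
  [15] u=4 | in ⊤ | out ⊤ | ==
  [16] u=6 | in ⊤ | out ⊤ | ==

Converged values:
  [0] ⊤
  [1] ⊤
  [2] ⊤
  [3] ⊤
  [4] ⊤
  [5] ⊤
  [6] ⊤

⊤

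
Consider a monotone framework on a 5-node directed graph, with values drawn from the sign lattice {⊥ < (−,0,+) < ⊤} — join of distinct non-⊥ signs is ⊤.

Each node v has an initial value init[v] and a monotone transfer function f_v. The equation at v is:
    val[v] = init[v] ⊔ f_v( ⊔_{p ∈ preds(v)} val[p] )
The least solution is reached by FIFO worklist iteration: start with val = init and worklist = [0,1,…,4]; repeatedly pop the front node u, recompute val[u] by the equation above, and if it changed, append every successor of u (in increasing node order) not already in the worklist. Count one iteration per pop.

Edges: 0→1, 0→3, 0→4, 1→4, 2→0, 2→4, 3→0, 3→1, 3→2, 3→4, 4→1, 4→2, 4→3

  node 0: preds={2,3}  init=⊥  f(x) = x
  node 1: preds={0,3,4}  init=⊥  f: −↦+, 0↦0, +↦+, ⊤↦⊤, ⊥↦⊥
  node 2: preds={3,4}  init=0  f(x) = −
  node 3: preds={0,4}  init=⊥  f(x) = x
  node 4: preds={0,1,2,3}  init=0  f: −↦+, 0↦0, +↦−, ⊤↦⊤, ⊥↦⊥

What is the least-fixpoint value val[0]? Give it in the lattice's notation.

Trace (13 dequeues):
  [1] u=0 | in 0 | out 0 | prev ⊥ | push {}
  [2] u=1 | in 0 | out 0 | prev ⊥ | push {}
  [3] u=2 | in 0 | out ⊤ | prev 0 | push {0}
  [4] u=3 | in 0 | out 0 | prev ⊥ | push {1,2}
  [5] u=4 | in ⊤ | out ⊤ | prev 0 | push {3}
  [6] u=0 | in ⊤ | out ⊤ | prev 0 | push {4}
  [7] u=1 | in ⊤ | out ⊤ | prev 0 | push {}
  [8] u=2 | in ⊤ | out ⊤ | ==
  [9] u=3 | in ⊤ | out ⊤ | prev 0 | push {0,1,2}
  [10] u=4 | in ⊤ | out ⊤ | ==
  [11] u=0 | in ⊤ | out ⊤ | ==
  [12] u=1 | in ⊤ | out ⊤ | ==
  [13] u=2 | in ⊤ | out ⊤ | ==

Converged values:
  [0] ⊤
  [1] ⊤
  [2] ⊤
  [3] ⊤
  [4] ⊤

⊤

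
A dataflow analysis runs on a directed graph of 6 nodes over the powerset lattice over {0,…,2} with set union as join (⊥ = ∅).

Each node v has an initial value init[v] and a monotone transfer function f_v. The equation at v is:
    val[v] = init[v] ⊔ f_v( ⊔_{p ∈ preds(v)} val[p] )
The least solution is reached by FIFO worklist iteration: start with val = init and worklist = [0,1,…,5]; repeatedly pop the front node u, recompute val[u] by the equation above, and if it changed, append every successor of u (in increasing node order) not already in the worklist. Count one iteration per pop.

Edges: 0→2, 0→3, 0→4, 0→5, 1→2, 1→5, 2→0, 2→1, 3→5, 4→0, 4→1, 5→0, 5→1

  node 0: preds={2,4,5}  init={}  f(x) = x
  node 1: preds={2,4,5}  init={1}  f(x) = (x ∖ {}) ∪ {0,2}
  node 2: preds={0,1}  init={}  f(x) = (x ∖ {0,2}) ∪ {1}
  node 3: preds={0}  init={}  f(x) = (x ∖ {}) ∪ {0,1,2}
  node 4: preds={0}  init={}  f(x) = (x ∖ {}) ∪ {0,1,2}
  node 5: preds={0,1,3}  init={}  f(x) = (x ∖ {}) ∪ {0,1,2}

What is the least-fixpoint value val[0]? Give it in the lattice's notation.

Worklist (12 pops):
  #1 pop 0: in={} → {} (no change)
  #2 pop 1: in={} → {0,1,2} (was {1}); enqueue []
  #3 pop 2: in={0,1,2} → {1} (was {}); enqueue [0,1]
  #4 pop 3: in={} → {0,1,2} (was {}); enqueue []
  #5 pop 4: in={} → {0,1,2} (was {}); enqueue []
  #6 pop 5: in={0,1,2} → {0,1,2} (was {}); enqueue []
  #7 pop 0: in={0,1,2} → {0,1,2} (was {}); enqueue [2,3,4,5]
  #8 pop 1: in={0,1,2} → {0,1,2} (no change)
  #9 pop 2: in={0,1,2} → {1} (no change)
  #10 pop 3: in={0,1,2} → {0,1,2} (no change)
  #11 pop 4: in={0,1,2} → {0,1,2} (no change)
  #12 pop 5: in={0,1,2} → {0,1,2} (no change)

Fixpoint:
  val[0] = {0,1,2}
  val[1] = {0,1,2}
  val[2] = {1}
  val[3] = {0,1,2}
  val[4] = {0,1,2}
  val[5] = {0,1,2}

{0,1,2}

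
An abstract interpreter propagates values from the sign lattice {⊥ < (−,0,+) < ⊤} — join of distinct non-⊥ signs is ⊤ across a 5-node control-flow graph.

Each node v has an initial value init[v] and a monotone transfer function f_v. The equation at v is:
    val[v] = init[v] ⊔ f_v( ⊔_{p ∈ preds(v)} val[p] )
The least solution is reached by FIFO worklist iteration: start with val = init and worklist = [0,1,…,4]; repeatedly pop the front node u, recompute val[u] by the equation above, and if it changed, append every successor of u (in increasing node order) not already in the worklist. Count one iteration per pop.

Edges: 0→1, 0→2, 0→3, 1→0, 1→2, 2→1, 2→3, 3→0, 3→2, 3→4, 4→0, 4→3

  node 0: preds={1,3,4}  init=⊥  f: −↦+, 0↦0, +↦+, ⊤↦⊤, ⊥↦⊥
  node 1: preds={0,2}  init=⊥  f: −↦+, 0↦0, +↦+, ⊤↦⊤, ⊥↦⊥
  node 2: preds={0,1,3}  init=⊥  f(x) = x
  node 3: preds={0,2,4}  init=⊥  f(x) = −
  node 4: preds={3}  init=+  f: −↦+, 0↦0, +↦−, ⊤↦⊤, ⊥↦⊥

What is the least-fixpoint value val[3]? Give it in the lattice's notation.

−

Worklist (11 pops):
  #1 pop 0: in=+ → + (was ⊥); enqueue []
  #2 pop 1: in=+ → + (was ⊥); enqueue [0]
  #3 pop 2: in=+ → + (was ⊥); enqueue [1]
  #4 pop 3: in=+ → − (was ⊥); enqueue [2]
  #5 pop 4: in=− → + (no change)
  #6 pop 0: in=⊤ → ⊤ (was +); enqueue [3]
  #7 pop 1: in=⊤ → ⊤ (was +); enqueue [0]
  #8 pop 2: in=⊤ → ⊤ (was +); enqueue [1]
  #9 pop 3: in=⊤ → − (no change)
  #10 pop 0: in=⊤ → ⊤ (no change)
  #11 pop 1: in=⊤ → ⊤ (no change)

Fixpoint:
  val[0] = ⊤
  val[1] = ⊤
  val[2] = ⊤
  val[3] = −
  val[4] = +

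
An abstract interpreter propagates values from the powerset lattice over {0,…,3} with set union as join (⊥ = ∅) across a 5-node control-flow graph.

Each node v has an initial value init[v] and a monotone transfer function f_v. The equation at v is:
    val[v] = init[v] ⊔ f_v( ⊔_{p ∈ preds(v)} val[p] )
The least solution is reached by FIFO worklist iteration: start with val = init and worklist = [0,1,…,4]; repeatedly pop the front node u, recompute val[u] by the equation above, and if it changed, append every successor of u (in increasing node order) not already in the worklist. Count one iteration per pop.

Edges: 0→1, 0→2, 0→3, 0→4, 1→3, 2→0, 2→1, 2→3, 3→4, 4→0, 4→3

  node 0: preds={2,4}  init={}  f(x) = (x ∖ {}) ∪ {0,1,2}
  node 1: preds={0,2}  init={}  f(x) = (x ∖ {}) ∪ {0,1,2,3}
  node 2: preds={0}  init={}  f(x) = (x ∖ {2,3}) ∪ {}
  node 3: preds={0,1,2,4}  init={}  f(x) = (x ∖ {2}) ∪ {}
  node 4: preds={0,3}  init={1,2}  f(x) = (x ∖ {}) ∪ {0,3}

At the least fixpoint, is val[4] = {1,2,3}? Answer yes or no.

Iteration log — 10 steps:
  step 1. node 0  ⊔preds={1,2}  new={0,1,2}  old={}  +wl: 
  step 2. node 1  ⊔preds={0,1,2}  new={0,1,2,3}  old={}  +wl: 
  step 3. node 2  ⊔preds={0,1,2}  new={0,1}  old={}  +wl: 0,1
  step 4. node 3  ⊔preds={0,1,2,3}  new={0,1,3}  old={}  +wl: 
  step 5. node 4  ⊔preds={0,1,2,3}  new={0,1,2,3}  old={1,2}  +wl: 3
  step 6. node 0  ⊔preds={0,1,2,3}  new={0,1,2,3}  old={0,1,2}  +wl: 2,4
  step 7. node 1  ⊔preds={0,1,2,3}  new={0,1,2,3}  stable
  step 8. node 3  ⊔preds={0,1,2,3}  new={0,1,3}  stable
  step 9. node 2  ⊔preds={0,1,2,3}  new={0,1}  stable
  step 10. node 4  ⊔preds={0,1,2,3}  new={0,1,2,3}  stable

Least fixpoint reached:
  node 0: {0,1,2,3}
  node 1: {0,1,2,3}
  node 2: {0,1}
  node 3: {0,1,3}
  node 4: {0,1,2,3}

no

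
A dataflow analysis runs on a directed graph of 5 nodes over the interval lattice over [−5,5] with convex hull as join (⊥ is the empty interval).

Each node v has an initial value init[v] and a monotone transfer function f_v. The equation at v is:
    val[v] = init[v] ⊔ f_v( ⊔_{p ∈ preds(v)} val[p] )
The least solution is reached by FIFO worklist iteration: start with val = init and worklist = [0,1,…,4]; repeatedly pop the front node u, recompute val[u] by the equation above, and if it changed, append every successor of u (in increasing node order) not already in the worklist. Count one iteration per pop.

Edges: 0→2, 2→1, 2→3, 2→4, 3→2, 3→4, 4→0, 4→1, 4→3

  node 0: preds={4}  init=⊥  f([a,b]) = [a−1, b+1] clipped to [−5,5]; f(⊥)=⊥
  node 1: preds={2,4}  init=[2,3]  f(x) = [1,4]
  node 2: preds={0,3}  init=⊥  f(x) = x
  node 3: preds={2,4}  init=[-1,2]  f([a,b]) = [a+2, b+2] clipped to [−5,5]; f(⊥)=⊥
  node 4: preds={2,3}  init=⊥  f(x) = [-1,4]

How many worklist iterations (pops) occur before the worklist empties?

Worklist (15 pops):
  #1 pop 0: in=⊥ → ⊥ (no change)
  #2 pop 1: in=⊥ → [1,4] (was [2,3]); enqueue []
  #3 pop 2: in=[-1,2] → [-1,2] (was ⊥); enqueue [1]
  #4 pop 3: in=[-1,2] → [-1,4] (was [-1,2]); enqueue [2]
  #5 pop 4: in=[-1,4] → [-1,4] (was ⊥); enqueue [0,3]
  #6 pop 1: in=[-1,4] → [1,4] (no change)
  #7 pop 2: in=[-1,4] → [-1,4] (was [-1,2]); enqueue [1,4]
  #8 pop 0: in=[-1,4] → [-2,5] (was ⊥); enqueue [2]
  #9 pop 3: in=[-1,4] → [-1,5] (was [-1,4]); enqueue []
  #10 pop 1: in=[-1,4] → [1,4] (no change)
  #11 pop 4: in=[-1,5] → [-1,4] (no change)
  #12 pop 2: in=[-2,5] → [-2,5] (was [-1,4]); enqueue [1,3,4]
  #13 pop 1: in=[-2,5] → [1,4] (no change)
  #14 pop 3: in=[-2,5] → [-1,5] (no change)
  #15 pop 4: in=[-2,5] → [-1,4] (no change)

Fixpoint:
  val[0] = [-2,5]
  val[1] = [1,4]
  val[2] = [-2,5]
  val[3] = [-1,5]
  val[4] = [-1,4]

15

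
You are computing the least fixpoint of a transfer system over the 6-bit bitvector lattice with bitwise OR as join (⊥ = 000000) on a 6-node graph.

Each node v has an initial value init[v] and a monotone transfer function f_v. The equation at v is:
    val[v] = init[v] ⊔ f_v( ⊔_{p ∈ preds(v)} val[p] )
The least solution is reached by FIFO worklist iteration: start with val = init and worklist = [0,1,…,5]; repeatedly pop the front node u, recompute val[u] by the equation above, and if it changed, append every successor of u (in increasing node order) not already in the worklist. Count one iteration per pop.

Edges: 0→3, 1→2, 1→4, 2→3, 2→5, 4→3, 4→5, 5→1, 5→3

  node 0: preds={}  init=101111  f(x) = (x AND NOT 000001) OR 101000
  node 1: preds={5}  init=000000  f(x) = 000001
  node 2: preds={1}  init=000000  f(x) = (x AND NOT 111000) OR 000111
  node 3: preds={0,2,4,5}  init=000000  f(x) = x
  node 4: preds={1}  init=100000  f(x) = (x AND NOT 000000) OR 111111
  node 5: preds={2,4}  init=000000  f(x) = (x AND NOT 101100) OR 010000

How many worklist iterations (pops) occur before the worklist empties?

Iteration log — 8 steps:
  step 1. node 0  ⊔preds=000000  new=101111  stable
  step 2. node 1  ⊔preds=000000  new=000001  old=000000  +wl: 
  step 3. node 2  ⊔preds=000001  new=000111  old=000000  +wl: 
  step 4. node 3  ⊔preds=101111  new=101111  old=000000  +wl: 
  step 5. node 4  ⊔preds=000001  new=111111  old=100000  +wl: 3
  step 6. node 5  ⊔preds=111111  new=010011  old=000000  +wl: 1
  step 7. node 3  ⊔preds=111111  new=111111  old=101111  +wl: 
  step 8. node 1  ⊔preds=010011  new=000001  stable

Least fixpoint reached:
  node 0: 101111
  node 1: 000001
  node 2: 000111
  node 3: 111111
  node 4: 111111
  node 5: 010011

8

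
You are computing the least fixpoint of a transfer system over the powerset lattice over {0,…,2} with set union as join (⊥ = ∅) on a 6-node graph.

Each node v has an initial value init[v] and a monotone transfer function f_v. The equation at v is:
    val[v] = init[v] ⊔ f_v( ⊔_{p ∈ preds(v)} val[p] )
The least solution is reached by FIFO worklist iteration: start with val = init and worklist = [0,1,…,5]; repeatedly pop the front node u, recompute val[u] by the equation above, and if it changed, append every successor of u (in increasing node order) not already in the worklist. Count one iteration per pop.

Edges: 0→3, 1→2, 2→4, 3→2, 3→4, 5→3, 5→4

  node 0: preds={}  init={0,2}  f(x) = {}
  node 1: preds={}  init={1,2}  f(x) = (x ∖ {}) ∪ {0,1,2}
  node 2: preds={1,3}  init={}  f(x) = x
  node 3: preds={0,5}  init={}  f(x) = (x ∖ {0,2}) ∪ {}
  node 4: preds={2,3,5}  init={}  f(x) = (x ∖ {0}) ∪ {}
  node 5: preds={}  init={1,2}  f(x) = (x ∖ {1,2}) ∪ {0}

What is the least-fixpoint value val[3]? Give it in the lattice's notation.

{1}

Iteration log — 9 steps:
  step 1. node 0  ⊔preds={}  new={0,2}  stable
  step 2. node 1  ⊔preds={}  new={0,1,2}  old={1,2}  +wl: 
  step 3. node 2  ⊔preds={0,1,2}  new={0,1,2}  old={}  +wl: 
  step 4. node 3  ⊔preds={0,1,2}  new={1}  old={}  +wl: 2
  step 5. node 4  ⊔preds={0,1,2}  new={1,2}  old={}  +wl: 
  step 6. node 5  ⊔preds={}  new={0,1,2}  old={1,2}  +wl: 3,4
  step 7. node 2  ⊔preds={0,1,2}  new={0,1,2}  stable
  step 8. node 3  ⊔preds={0,1,2}  new={1}  stable
  step 9. node 4  ⊔preds={0,1,2}  new={1,2}  stable

Least fixpoint reached:
  node 0: {0,2}
  node 1: {0,1,2}
  node 2: {0,1,2}
  node 3: {1}
  node 4: {1,2}
  node 5: {0,1,2}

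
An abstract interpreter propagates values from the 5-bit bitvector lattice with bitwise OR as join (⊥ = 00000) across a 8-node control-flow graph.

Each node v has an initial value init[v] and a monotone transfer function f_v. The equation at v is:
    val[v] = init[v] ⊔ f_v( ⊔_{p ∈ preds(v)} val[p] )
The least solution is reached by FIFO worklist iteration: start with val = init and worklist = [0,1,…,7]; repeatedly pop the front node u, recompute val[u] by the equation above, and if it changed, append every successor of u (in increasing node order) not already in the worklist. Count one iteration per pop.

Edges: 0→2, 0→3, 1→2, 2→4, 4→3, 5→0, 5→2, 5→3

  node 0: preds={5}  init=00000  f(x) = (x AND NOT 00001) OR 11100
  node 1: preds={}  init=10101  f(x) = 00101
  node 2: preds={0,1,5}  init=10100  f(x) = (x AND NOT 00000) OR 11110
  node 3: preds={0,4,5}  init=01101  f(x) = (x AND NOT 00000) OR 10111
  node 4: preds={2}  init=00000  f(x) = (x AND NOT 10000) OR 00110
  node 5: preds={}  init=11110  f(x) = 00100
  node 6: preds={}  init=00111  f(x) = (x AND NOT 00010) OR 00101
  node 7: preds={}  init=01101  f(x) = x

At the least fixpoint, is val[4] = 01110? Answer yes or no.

no

Iteration log — 9 steps:
  step 1. node 0  ⊔preds=11110  new=11110  old=00000  +wl: 
  step 2. node 1  ⊔preds=00000  new=10101  stable
  step 3. node 2  ⊔preds=11111  new=11111  old=10100  +wl: 
  step 4. node 3  ⊔preds=11110  new=11111  old=01101  +wl: 
  step 5. node 4  ⊔preds=11111  new=01111  old=00000  +wl: 3
  step 6. node 5  ⊔preds=00000  new=11110  stable
  step 7. node 6  ⊔preds=00000  new=00111  stable
  step 8. node 7  ⊔preds=00000  new=01101  stable
  step 9. node 3  ⊔preds=11111  new=11111  stable

Least fixpoint reached:
  node 0: 11110
  node 1: 10101
  node 2: 11111
  node 3: 11111
  node 4: 01111
  node 5: 11110
  node 6: 00111
  node 7: 01101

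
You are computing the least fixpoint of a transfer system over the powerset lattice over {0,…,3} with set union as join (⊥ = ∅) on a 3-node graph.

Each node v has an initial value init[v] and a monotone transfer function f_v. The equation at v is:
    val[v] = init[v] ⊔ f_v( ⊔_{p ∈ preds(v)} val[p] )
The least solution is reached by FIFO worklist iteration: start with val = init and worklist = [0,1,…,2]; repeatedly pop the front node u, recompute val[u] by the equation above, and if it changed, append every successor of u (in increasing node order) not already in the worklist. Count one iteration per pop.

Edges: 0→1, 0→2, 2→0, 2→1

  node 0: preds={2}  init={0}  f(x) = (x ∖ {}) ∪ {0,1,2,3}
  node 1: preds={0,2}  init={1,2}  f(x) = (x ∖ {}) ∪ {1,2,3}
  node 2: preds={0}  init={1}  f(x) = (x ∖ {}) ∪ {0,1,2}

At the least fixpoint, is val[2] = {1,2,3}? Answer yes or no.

Worklist (5 pops):
  #1 pop 0: in={1} → {0,1,2,3} (was {0}); enqueue []
  #2 pop 1: in={0,1,2,3} → {0,1,2,3} (was {1,2}); enqueue []
  #3 pop 2: in={0,1,2,3} → {0,1,2,3} (was {1}); enqueue [0,1]
  #4 pop 0: in={0,1,2,3} → {0,1,2,3} (no change)
  #5 pop 1: in={0,1,2,3} → {0,1,2,3} (no change)

Fixpoint:
  val[0] = {0,1,2,3}
  val[1] = {0,1,2,3}
  val[2] = {0,1,2,3}

no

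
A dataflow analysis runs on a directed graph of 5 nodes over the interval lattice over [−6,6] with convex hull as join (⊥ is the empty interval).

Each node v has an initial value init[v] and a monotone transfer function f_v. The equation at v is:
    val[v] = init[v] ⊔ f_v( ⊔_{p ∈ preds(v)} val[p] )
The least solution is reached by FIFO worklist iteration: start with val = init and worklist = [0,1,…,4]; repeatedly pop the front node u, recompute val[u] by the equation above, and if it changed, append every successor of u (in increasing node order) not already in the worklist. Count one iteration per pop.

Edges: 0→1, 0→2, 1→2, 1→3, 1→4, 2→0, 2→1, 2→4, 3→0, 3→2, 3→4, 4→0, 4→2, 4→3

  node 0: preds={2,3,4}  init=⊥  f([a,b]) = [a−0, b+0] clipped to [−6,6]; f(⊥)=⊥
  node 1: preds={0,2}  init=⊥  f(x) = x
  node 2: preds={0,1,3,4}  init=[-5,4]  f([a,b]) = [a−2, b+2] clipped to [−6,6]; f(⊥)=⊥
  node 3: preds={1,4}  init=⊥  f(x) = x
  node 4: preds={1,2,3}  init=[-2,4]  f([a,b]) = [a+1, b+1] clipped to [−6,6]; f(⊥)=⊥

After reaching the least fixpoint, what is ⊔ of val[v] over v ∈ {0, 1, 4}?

[-6,6]

Trace (12 dequeues):
  [1] u=0 | in [-5,4] | out [-5,4] | prev ⊥ | push {}
  [2] u=1 | in [-5,4] | out [-5,4] | prev ⊥ | push {}
  [3] u=2 | in [-5,4] | out [-6,6] | prev [-5,4] | push {0,1}
  [4] u=3 | in [-5,4] | out [-5,4] | prev ⊥ | push {2}
  [5] u=4 | in [-6,6] | out [-5,6] | prev [-2,4] | push {3}
  [6] u=0 | in [-6,6] | out [-6,6] | prev [-5,4] | push {}
  [7] u=1 | in [-6,6] | out [-6,6] | prev [-5,4] | push {4}
  [8] u=2 | in [-6,6] | out [-6,6] | ==
  [9] u=3 | in [-6,6] | out [-6,6] | prev [-5,4] | push {0,2}
  [10] u=4 | in [-6,6] | out [-5,6] | ==
  [11] u=0 | in [-6,6] | out [-6,6] | ==
  [12] u=2 | in [-6,6] | out [-6,6] | ==

Converged values:
  [0] [-6,6]
  [1] [-6,6]
  [2] [-6,6]
  [3] [-6,6]
  [4] [-5,6]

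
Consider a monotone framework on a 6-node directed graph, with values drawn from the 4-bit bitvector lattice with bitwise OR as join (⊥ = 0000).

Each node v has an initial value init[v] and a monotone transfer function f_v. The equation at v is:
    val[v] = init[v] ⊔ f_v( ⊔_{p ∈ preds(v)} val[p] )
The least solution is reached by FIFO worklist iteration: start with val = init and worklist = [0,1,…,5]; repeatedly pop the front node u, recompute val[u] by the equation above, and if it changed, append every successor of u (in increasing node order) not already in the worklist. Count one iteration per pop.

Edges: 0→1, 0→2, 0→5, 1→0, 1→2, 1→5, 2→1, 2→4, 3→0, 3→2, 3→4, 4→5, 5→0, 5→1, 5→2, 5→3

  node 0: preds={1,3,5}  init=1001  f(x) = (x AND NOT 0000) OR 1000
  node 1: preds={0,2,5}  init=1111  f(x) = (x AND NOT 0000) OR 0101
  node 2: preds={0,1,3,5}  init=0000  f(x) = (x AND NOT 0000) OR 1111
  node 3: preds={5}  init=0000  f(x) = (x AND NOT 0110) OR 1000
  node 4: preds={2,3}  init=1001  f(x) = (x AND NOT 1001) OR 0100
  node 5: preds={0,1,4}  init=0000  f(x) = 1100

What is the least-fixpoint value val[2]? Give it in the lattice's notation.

Worklist (10 pops):
  #1 pop 0: in=1111 → 1111 (was 1001); enqueue []
  #2 pop 1: in=1111 → 1111 (no change)
  #3 pop 2: in=1111 → 1111 (was 0000); enqueue [1]
  #4 pop 3: in=0000 → 1000 (was 0000); enqueue [0,2]
  #5 pop 4: in=1111 → 1111 (was 1001); enqueue []
  #6 pop 5: in=1111 → 1100 (was 0000); enqueue [3]
  #7 pop 1: in=1111 → 1111 (no change)
  #8 pop 0: in=1111 → 1111 (no change)
  #9 pop 2: in=1111 → 1111 (no change)
  #10 pop 3: in=1100 → 1000 (no change)

Fixpoint:
  val[0] = 1111
  val[1] = 1111
  val[2] = 1111
  val[3] = 1000
  val[4] = 1111
  val[5] = 1100

1111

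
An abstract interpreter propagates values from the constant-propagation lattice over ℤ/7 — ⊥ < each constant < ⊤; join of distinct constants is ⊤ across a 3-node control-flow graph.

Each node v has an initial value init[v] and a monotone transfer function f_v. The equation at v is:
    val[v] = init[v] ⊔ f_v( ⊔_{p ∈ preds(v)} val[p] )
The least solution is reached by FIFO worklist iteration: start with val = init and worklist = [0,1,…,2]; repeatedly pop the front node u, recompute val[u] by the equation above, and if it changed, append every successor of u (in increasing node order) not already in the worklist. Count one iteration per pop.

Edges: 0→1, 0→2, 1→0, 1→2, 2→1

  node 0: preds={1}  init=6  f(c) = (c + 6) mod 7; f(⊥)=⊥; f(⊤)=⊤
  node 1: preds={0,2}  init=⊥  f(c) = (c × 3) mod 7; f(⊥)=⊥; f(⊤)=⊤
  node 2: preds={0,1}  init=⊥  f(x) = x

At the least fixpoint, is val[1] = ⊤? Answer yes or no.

yes

Worklist (7 pops):
  #1 pop 0: in=⊥ → 6 (no change)
  #2 pop 1: in=6 → 4 (was ⊥); enqueue [0]
  #3 pop 2: in=⊤ → ⊤ (was ⊥); enqueue [1]
  #4 pop 0: in=4 → ⊤ (was 6); enqueue [2]
  #5 pop 1: in=⊤ → ⊤ (was 4); enqueue [0]
  #6 pop 2: in=⊤ → ⊤ (no change)
  #7 pop 0: in=⊤ → ⊤ (no change)

Fixpoint:
  val[0] = ⊤
  val[1] = ⊤
  val[2] = ⊤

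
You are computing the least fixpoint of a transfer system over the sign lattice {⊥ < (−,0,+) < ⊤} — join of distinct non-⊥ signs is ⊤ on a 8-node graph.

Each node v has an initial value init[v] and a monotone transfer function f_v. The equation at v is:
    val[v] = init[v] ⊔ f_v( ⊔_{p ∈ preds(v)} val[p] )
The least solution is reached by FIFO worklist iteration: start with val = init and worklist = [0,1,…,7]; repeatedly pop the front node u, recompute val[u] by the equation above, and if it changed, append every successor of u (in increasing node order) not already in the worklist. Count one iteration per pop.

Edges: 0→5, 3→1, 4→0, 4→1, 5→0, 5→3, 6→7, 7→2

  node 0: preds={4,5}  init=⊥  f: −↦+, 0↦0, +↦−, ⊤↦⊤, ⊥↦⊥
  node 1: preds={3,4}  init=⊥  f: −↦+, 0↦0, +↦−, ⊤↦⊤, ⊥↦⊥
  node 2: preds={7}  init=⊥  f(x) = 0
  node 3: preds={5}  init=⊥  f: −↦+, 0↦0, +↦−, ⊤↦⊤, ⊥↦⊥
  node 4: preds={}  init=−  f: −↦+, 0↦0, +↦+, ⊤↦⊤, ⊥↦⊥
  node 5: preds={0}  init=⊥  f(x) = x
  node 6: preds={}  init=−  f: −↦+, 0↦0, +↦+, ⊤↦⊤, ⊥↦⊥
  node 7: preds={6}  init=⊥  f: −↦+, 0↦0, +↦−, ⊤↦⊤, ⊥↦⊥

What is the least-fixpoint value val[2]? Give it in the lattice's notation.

Trace (16 dequeues):
  [1] u=0 | in − | out + | prev ⊥ | push {}
  [2] u=1 | in − | out + | prev ⊥ | push {}
  [3] u=2 | in ⊥ | out 0 | prev ⊥ | push {}
  [4] u=3 | in ⊥ | out ⊥ | ==
  [5] u=4 | in ⊥ | out − | ==
  [6] u=5 | in + | out + | prev ⊥ | push {0,3}
  [7] u=6 | in ⊥ | out − | ==
  [8] u=7 | in − | out + | prev ⊥ | push {2}
  [9] u=0 | in ⊤ | out ⊤ | prev + | push {5}
  [10] u=3 | in + | out − | prev ⊥ | push {1}
  [11] u=2 | in + | out 0 | ==
  [12] u=5 | in ⊤ | out ⊤ | prev + | push {0,3}
  [13] u=1 | in − | out + | ==
  [14] u=0 | in ⊤ | out ⊤ | ==
  [15] u=3 | in ⊤ | out ⊤ | prev − | push {1}
  [16] u=1 | in ⊤ | out ⊤ | prev + | push {}

Converged values:
  [0] ⊤
  [1] ⊤
  [2] 0
  [3] ⊤
  [4] −
  [5] ⊤
  [6] −
  [7] +

0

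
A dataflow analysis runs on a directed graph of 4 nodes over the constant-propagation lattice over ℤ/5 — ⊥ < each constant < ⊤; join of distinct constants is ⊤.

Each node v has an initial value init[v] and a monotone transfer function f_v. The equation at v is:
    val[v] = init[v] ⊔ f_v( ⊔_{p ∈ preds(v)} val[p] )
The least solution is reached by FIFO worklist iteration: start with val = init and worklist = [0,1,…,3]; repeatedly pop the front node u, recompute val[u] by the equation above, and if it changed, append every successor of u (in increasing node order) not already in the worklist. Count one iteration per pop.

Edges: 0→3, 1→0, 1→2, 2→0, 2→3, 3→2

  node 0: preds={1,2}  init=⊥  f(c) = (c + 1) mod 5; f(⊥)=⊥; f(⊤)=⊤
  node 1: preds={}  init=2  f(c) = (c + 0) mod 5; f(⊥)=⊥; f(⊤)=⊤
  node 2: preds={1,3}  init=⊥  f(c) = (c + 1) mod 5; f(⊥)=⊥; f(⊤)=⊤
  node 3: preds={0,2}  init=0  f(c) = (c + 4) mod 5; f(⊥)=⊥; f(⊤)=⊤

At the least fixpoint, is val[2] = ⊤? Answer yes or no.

yes

Trace (7 dequeues):
  [1] u=0 | in 2 | out 3 | prev ⊥ | push {}
  [2] u=1 | in ⊥ | out 2 | ==
  [3] u=2 | in ⊤ | out ⊤ | prev ⊥ | push {0}
  [4] u=3 | in ⊤ | out ⊤ | prev 0 | push {2}
  [5] u=0 | in ⊤ | out ⊤ | prev 3 | push {3}
  [6] u=2 | in ⊤ | out ⊤ | ==
  [7] u=3 | in ⊤ | out ⊤ | ==

Converged values:
  [0] ⊤
  [1] 2
  [2] ⊤
  [3] ⊤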